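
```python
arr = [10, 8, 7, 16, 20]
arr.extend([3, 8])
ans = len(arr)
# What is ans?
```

Trace:
`arr = [10, 8, 7, 16, 20]` → arr = [10, 8, 7, 16, 20]
`arr.extend([3, 8])` → arr = [10, 8, 7, 16, 20, 3, 8]
`ans = len(arr)` → ans = 7
So ans = 7

Answer: 7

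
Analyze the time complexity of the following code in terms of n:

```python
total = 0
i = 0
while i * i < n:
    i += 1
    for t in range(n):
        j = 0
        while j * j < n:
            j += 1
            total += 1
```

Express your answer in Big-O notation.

Each loop level contributes: √n × n × √n. Multiplying the contributions gives O(n^2).

Answer: O(n^2)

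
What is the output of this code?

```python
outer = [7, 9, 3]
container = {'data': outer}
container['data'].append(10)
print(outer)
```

Key concept: dict holds reference to list.
Step by step:
`outer = [7, 9, 3]` → outer = [7, 9, 3]
`container = {'data': outer}` → container = {'data': [7, 9, 3]}
`container['data'].append(10)` → outer = [7, 9, 3, 10]; container = {'data': [7, 9, 3, 10]}
`print(outer)` → prints [7, 9, 3, 10]

Answer: [7, 9, 3, 10]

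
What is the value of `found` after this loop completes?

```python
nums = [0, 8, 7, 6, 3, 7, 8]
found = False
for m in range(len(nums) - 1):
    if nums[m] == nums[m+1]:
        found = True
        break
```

Check consecutive duplicates in [0, 8, 7, 6, 3, 7, 8]
`found` takes the values: False

Answer: False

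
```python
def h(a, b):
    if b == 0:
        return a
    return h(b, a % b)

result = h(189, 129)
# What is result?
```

h(189, 129) -> h(129, 60) -> h(60, 9) -> h(9, 6) -> h(6, 3) -> h(3, 0) -> 3

Answer: 3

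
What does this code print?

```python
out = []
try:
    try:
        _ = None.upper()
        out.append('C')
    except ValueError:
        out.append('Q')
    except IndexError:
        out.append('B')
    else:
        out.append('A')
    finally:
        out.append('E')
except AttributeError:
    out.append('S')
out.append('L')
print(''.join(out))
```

Execution trace: 'E' (inner finally) → 'S' (outer except AttributeError) → 'L' (after the try/except). Output: ESL

Answer: ESL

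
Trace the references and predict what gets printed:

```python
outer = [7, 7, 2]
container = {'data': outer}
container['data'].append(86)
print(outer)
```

Key concept: dict holds reference to list.
Step by step:
`outer = [7, 7, 2]` → outer = [7, 7, 2]
`container = {'data': outer}` → container = {'data': [7, 7, 2]}
`container['data'].append(86)` → outer = [7, 7, 2, 86]; container = {'data': [7, 7, 2, 86]}
`print(outer)` → prints [7, 7, 2, 86]

Answer: [7, 7, 2, 86]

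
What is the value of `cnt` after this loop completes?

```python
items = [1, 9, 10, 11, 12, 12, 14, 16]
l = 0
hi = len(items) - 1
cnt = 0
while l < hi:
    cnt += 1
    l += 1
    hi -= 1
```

Iterations until pointers meet (list length 8)
`cnt` takes the values: 0 → 1 → 2 → 3 → 4

Answer: 4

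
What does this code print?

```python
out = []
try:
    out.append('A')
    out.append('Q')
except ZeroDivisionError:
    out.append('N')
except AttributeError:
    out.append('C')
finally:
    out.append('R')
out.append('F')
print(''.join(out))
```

Execution trace: 'A' (try body) → 'Q' (try body, no exception) → 'R' (finally) → 'F' (after the try/except). Output: AQRF

Answer: AQRF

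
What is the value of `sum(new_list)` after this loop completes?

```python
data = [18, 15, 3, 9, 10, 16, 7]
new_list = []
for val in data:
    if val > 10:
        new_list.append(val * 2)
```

Sum of doubled values > 10
`new_list` takes the values: [] → [36] → [36, 30] → [36, 30, 32]
So `sum(new_list)` = 98

Answer: 98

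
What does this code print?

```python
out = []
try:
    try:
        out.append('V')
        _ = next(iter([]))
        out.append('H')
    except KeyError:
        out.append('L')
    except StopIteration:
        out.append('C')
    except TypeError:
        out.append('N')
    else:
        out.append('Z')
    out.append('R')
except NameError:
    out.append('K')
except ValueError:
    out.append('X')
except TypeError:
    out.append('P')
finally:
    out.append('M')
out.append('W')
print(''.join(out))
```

Execution trace: 'V' (inner try body) → 'C' (inner except StopIteration) → 'R' (try body, no exception) → 'M' (finally) → 'W' (after the try/except). Output: VCRMW

Answer: VCRMW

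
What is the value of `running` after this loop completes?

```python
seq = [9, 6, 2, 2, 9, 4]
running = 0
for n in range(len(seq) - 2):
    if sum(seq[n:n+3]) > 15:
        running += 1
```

Count windows with sum > 15
`running` takes the values: 0 → 1

Answer: 1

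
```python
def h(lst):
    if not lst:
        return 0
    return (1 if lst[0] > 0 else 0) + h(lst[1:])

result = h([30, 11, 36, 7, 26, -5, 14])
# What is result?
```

Count of positive elements in [30, 11, 36, 7, 26, -5, 14] = 6

Answer: 6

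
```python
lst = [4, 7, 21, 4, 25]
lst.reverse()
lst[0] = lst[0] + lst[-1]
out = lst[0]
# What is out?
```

Trace:
`lst = [4, 7, 21, 4, 25]` → lst = [4, 7, 21, 4, 25]
`lst.reverse()` → lst = [25, 4, 21, 7, 4]
`lst[0] = lst[0] + lst[-1]` → lst = [29, 4, 21, 7, 4]
`out = lst[0]` → out = 29
So out = 29

Answer: 29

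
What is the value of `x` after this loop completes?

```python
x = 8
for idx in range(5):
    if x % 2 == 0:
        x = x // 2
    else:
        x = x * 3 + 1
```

Collatz-style transformation from 8
`x` takes the values: 8 → 4 → 2 → 1 → 4 → 2

Answer: 2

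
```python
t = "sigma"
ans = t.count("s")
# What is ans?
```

Trace:
`t = "sigma"` → t = 'sigma'
`ans = t.count("s")` → ans = 1
So ans = 1

Answer: 1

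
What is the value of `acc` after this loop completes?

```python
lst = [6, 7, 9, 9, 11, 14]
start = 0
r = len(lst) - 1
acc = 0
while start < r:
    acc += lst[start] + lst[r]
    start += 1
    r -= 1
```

Sum of pairs from ends
`acc` takes the values: 0 → 20 → 38 → 56

Answer: 56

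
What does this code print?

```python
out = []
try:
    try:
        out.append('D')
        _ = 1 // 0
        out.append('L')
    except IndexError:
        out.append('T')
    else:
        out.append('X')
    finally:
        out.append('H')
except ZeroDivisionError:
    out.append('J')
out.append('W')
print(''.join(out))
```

Execution trace: 'D' (try body) → 'H' (finally) → 'J' (outer except ZeroDivisionError) → 'W' (after the try/except). Output: DHJW

Answer: DHJW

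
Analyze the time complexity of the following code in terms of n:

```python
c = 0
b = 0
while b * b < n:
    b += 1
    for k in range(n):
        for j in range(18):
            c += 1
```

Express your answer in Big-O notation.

Each loop level contributes: √n × n × 1. Multiplying the contributions gives O(n√n).

Answer: O(n√n)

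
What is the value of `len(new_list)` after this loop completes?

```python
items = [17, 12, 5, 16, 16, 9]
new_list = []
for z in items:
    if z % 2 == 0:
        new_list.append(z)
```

Count even numbers in [17, 12, 5, 16, 16, 9]
`new_list` takes the values: [] → [12] → [12, 16] → [12, 16, 16]
So `len(new_list)` = 3

Answer: 3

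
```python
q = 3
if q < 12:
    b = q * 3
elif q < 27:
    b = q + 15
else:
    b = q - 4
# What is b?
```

Trace:
`q = 3` → q = 3
`if q < 12: ...` → q < 12 is True → b = 9
So b = 9

Answer: 9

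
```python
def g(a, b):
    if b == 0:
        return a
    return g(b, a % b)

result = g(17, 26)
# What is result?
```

g(17, 26) -> g(26, 17) -> g(17, 9) -> g(9, 8) -> g(8, 1) -> g(1, 0) -> 1

Answer: 1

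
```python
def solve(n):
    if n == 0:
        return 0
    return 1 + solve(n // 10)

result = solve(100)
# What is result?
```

Count of digits of 100: 3

Answer: 3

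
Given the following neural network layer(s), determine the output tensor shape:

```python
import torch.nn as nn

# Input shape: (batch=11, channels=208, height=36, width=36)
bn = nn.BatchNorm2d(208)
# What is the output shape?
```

Input: (11, 208, 36, 36) -> Output: (11, 208, 36, 36)

Answer: (11, 208, 36, 36)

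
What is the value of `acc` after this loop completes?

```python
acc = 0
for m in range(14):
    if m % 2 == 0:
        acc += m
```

Sum of even numbers 0 to 13
`acc` takes the values: 0 → 2 → 6 → 12 → 20 → 30 → 42

Answer: 42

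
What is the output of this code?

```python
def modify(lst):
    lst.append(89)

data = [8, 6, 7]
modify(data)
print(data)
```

Key concept: function modifies passed list.
Step by step:
`data = [8, 6, 7]` → data = [8, 6, 7]
`modify(data)` → data = [8, 6, 7, 89]
`print(data)` → prints [8, 6, 7, 89]

Answer: [8, 6, 7, 89]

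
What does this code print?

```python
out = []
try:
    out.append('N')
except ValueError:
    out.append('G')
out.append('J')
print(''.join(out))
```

Execution trace: 'N' (try body, no exception) → 'J' (after the try/except). Output: NJ

Answer: NJ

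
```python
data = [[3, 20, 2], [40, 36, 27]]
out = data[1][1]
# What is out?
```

Trace:
`data = [[3, 20, 2], [40, 36, 27]]` → data = [[3, 20, 2], [40, 36, 27]]
`out = data[1][1]` → out = 36
So out = 36

Answer: 36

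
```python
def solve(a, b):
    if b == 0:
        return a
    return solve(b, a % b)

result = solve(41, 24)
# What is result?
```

solve(41, 24) -> solve(24, 17) -> solve(17, 7) -> solve(7, 3) -> solve(3, 1) -> solve(1, 0) -> 1

Answer: 1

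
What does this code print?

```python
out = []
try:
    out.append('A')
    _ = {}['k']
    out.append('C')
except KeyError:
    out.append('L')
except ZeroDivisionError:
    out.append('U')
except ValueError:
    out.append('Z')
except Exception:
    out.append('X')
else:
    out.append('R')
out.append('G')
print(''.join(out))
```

Execution trace: 'A' (try body) → 'L' (except KeyError) → 'G' (after the try/except). Output: ALG

Answer: ALG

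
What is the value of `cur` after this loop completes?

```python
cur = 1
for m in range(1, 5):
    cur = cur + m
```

Start at 1, add 1 through 4
`cur` takes the values: 1 → 2 → 4 → 7 → 11

Answer: 11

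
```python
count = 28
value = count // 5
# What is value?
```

Trace:
`count = 28` → count = 28
`value = count // 5` → value = 5
So value = 5

Answer: 5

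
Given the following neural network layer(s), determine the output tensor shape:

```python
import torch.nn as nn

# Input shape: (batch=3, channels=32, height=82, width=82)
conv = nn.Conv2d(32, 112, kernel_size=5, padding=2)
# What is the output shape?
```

Input: (3, 32, 82, 82) -> Output: (3, 112, 82, 82)

Answer: (3, 112, 82, 82)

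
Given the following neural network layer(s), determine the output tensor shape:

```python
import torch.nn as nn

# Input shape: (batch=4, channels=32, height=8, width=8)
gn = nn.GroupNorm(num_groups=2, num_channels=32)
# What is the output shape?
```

Input: (4, 32, 8, 8) -> Output: (4, 32, 8, 8)

Answer: (4, 32, 8, 8)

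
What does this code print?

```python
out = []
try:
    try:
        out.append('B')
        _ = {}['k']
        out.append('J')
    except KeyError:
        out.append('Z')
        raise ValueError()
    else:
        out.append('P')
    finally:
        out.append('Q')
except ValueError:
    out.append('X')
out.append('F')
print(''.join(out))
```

Execution trace: 'B' (inner try body) → 'Z' (inner except KeyError) → 'Q' (inner finally) → 'X' (outer except ValueError) → 'F' (after the try/except). Output: BZQXF

Answer: BZQXF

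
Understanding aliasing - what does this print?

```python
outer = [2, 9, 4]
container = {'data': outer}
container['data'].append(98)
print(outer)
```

Key concept: dict holds reference to list.
Step by step:
`outer = [2, 9, 4]` → outer = [2, 9, 4]
`container = {'data': outer}` → container = {'data': [2, 9, 4]}
`container['data'].append(98)` → outer = [2, 9, 4, 98]; container = {'data': [2, 9, 4, 98]}
`print(outer)` → prints [2, 9, 4, 98]

Answer: [2, 9, 4, 98]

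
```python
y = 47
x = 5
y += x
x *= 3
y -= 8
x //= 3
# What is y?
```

Trace:
`y = 47` → y = 47
`x = 5` → x = 5
`y += x` → y = 52
`x *= 3` → x = 15
`y -= 8` → y = 44
`x //= 3` → x = 5
So y = 44

Answer: 44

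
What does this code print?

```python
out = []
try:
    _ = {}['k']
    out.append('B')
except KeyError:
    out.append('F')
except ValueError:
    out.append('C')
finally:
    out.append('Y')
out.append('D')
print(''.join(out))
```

Execution trace: 'F' (except KeyError) → 'Y' (finally) → 'D' (after the try/except). Output: FYD

Answer: FYD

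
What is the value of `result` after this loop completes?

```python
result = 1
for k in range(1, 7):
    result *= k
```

6! = 720
`result` takes the values: 1 → 2 → 6 → 24 → 120 → 720

Answer: 720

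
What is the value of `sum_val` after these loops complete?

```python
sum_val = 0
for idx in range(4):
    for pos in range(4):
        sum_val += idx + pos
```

Sum of all idx+pos for idx,pos in 4x4
`sum_val` takes the values: 0 → 1 → 3 → 6 → 7 → 9 → 12 → 16 → 18 → 21 → 25 → 30 → 33 → 37 → 42 → 48

Answer: 48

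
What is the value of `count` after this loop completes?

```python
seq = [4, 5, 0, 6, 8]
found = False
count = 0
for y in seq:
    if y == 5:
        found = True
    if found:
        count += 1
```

Count elements after first 5 in [4, 5, 0, 6, 8]
`count` takes the values: 0 → 1 → 2 → 3 → 4

Answer: 4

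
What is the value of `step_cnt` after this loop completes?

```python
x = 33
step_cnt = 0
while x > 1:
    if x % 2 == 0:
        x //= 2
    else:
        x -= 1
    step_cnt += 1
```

Steps to reduce 33 to 1
`step_cnt` takes the values: 0 → 1 → 2 → 3 → 4 → 5 → 6

Answer: 6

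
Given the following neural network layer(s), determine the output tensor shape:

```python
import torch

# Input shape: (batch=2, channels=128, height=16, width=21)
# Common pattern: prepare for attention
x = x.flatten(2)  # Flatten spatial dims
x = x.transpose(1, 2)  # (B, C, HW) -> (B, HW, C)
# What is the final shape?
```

Input: (2, 128, 16, 21) -> after flatten(2): (2, 128, 336) -> Output: (2, 336, 128)

Answer: (2, 336, 128)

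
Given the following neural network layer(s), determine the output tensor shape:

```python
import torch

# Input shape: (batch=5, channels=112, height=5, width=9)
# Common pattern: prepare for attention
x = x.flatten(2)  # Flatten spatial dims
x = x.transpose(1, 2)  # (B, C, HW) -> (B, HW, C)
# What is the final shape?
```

Input: (5, 112, 5, 9) -> after flatten(2): (5, 112, 45) -> Output: (5, 45, 112)

Answer: (5, 45, 112)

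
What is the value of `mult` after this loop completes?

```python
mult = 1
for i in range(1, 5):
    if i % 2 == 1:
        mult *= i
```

Product of odd numbers 1 to 4
`mult` takes the values: 1 → 3

Answer: 3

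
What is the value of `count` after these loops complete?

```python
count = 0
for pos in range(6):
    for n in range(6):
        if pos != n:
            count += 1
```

6² - 6 (exclude diagonal)
`count` takes the values: 0 → 1 → 2 → 3 → 4 → 5 → 6 → 7 → 8 → 9 → 10 → 11 → 12 → 13 → 14 → 15 → 16 → 17 → 18 → 19 → 20 → 21 → 22 → 23 → 24 → 25 → 26 → 27 → 28 → 29 → 30

Answer: 30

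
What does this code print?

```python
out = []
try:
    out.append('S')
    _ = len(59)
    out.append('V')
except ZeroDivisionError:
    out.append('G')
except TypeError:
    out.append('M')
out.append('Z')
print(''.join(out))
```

Execution trace: 'S' (try body) → 'M' (except TypeError) → 'Z' (after the try/except). Output: SMZ

Answer: SMZ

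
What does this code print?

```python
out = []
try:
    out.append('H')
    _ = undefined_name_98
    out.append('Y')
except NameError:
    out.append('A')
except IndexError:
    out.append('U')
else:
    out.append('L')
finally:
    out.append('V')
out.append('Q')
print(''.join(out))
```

Execution trace: 'H' (try body) → 'A' (except NameError) → 'V' (finally) → 'Q' (after the try/except). Output: HAVQ

Answer: HAVQ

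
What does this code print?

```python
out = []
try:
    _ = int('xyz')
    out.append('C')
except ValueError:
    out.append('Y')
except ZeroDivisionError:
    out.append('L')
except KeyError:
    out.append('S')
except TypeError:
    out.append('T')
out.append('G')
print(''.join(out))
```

Execution trace: 'Y' (except ValueError) → 'G' (after the try/except). Output: YG

Answer: YG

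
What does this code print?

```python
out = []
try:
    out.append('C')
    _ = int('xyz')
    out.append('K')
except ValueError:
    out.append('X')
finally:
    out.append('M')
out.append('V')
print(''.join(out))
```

Execution trace: 'C' (try body) → 'X' (except ValueError) → 'M' (finally) → 'V' (after the try/except). Output: CXMV

Answer: CXMV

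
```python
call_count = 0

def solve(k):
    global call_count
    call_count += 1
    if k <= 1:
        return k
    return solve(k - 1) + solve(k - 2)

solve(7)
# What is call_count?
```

Calls(k) = 1 + Calls(k-1) + Calls(k-2); Calls(0)=Calls(1)=1. For k=7 this gives 41.

Answer: 41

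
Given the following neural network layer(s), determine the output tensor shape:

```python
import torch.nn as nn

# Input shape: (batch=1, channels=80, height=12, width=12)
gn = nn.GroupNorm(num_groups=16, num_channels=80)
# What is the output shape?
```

Input: (1, 80, 12, 12) -> Output: (1, 80, 12, 12)

Answer: (1, 80, 12, 12)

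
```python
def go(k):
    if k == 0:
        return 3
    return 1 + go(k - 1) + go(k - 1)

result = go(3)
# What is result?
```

go(k) = 1 + 2·go(k-1), go(0)=3. Closed form: (3+1)·2^3 - 1 = 31.

Answer: 31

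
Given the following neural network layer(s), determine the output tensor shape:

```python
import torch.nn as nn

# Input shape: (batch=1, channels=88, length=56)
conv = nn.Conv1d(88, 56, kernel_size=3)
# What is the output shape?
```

Input: (1, 88, 56) -> Output: (1, 56, 54)

Answer: (1, 56, 54)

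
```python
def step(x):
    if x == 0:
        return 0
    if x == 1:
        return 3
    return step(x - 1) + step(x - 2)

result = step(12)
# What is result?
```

Build up from base cases: step(0)=0, step(1)=3, step(2)=3, step(3)=6, step(4)=9, step(5)=15, step(6)=24, ..., step(12)=432

Answer: 432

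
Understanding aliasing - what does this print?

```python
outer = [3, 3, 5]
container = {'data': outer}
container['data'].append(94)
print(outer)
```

Key concept: dict holds reference to list.
Step by step:
`outer = [3, 3, 5]` → outer = [3, 3, 5]
`container = {'data': outer}` → container = {'data': [3, 3, 5]}
`container['data'].append(94)` → outer = [3, 3, 5, 94]; container = {'data': [3, 3, 5, 94]}
`print(outer)` → prints [3, 3, 5, 94]

Answer: [3, 3, 5, 94]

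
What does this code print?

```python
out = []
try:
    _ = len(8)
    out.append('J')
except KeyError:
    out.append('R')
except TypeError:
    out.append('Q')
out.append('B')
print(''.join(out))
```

Execution trace: 'Q' (except TypeError) → 'B' (after the try/except). Output: QB

Answer: QB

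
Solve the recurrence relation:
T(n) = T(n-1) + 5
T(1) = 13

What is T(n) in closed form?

Unrolling: T(n) = T(1) + 5·(n-1) = 13 + 5(n-1) = 5n + 8.

Answer: T(n) = 5n + 8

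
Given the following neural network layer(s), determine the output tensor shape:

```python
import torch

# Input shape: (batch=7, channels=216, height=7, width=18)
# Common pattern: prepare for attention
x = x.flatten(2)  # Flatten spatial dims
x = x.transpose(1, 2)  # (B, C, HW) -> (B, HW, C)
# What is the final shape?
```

Input: (7, 216, 7, 18) -> after flatten(2): (7, 216, 126) -> Output: (7, 126, 216)

Answer: (7, 126, 216)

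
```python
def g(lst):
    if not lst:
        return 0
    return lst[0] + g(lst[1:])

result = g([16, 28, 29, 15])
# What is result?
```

16 + 28 + 29 + 15 + 0 = 88

Answer: 88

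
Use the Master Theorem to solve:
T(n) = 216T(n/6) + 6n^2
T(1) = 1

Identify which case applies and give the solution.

a=216, b=6, f(n)=6n^2. log_6(216) = 3. Since c=2 < 3, Case 1 applies: T(n) = Θ(n^log_b(a)) = O(n^3).

Answer: O(n^3) - Case 1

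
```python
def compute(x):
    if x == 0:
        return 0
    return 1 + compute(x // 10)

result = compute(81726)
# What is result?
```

Count of digits of 81726: 5

Answer: 5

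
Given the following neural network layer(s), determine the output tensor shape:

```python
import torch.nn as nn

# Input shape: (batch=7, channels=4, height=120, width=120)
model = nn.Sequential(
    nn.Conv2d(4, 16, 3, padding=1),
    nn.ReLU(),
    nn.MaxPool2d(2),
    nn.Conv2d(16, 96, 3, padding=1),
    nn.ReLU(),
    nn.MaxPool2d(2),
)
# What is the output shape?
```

Input: (7, 4, 120, 120) -> after first Conv2d: (7, 16, 120, 120) -> after first MaxPool2d: (7, 16, 60, 60) -> after second Conv2d: (7, 96, 60, 60) -> Output: (7, 96, 30, 30)

Answer: (7, 96, 30, 30)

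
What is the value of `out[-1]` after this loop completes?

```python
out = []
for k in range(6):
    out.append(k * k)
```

Last element of squares 0 to 5
`out` takes the values: [] → [0] → [0, 1] → [0, 1, 4] → [0, 1, 4, 9] → [0, 1, 4, 9, 16] → [0, 1, 4, 9, 16, 25]
So `out[-1]` = 25

Answer: 25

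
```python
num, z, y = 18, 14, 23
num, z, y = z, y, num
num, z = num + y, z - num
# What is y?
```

Trace:
`num, z, y = 18, 14, 23` → num = 18; z = 14; y = 23
`num, z, y = z, y, num` → num = 14; z = 23; y = 18
`num, z = num + y, z - num` → num = 32; z = 9
So y = 18

Answer: 18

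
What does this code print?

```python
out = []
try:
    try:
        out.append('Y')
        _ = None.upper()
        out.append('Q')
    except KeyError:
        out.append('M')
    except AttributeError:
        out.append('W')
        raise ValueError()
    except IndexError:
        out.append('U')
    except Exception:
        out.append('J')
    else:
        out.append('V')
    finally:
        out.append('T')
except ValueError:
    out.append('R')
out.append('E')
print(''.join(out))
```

Execution trace: 'Y' (inner try body) → 'W' (inner except AttributeError) → 'T' (inner finally) → 'R' (outer except ValueError) → 'E' (after the try/except). Output: YWTRE

Answer: YWTRE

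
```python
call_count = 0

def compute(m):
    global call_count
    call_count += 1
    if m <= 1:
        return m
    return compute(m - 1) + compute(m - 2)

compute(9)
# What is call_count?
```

Calls(m) = 1 + Calls(m-1) + Calls(m-2); Calls(0)=Calls(1)=1. For m=9 this gives 109.

Answer: 109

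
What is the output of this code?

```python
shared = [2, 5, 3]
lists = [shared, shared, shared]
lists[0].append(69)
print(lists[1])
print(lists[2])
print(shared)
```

Key concept: list of same reference.
Step by step:
`shared = [2, 5, 3]` → shared = [2, 5, 3]
`lists = [shared, shared, shared]` → lists = [[2, 5, 3], [2, 5, 3], [2, 5, 3]]
`lists[0].append(69)` → shared = [2, 5, 3, 69]; lists = [[2, 5, 3, 69], [2, 5, 3, 69], [2, 5, 3, 69]]
`print(lists[1])` → prints [2, 5, 3, 69]
`print(lists[2])` → prints [2, 5, 3, 69]
`print(shared)` → prints [2, 5, 3, 69]

Answer:
[2, 5, 3, 69]
[2, 5, 3, 69]
[2, 5, 3, 69]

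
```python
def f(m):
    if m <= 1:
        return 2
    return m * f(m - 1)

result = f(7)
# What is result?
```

f(7) = 7 * 6 * 5 * 4 * 3 * 2 * 2 = 10080

Answer: 10080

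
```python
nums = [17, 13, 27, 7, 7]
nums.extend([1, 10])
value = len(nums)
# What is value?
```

Trace:
`nums = [17, 13, 27, 7, 7]` → nums = [17, 13, 27, 7, 7]
`nums.extend([1, 10])` → nums = [17, 13, 27, 7, 7, 1, 10]
`value = len(nums)` → value = 7
So value = 7

Answer: 7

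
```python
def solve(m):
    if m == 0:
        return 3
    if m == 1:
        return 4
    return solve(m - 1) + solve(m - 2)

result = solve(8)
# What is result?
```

Build up from base cases: solve(0)=3, solve(1)=4, solve(2)=7, solve(3)=11, solve(4)=18, solve(5)=29, solve(6)=47, ..., solve(8)=123

Answer: 123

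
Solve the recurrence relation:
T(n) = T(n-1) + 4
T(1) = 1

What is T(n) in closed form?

Unrolling: T(n) = T(1) + 4·(n-1) = 1 + 4(n-1) = 4n - 3.

Answer: T(n) = 4n - 3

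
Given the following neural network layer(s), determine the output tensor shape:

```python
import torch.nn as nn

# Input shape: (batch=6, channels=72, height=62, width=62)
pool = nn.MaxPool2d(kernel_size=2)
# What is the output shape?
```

Input: (6, 72, 62, 62) -> Output: (6, 72, 31, 31)

Answer: (6, 72, 31, 31)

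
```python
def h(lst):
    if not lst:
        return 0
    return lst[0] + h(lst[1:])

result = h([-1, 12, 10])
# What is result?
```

(-1) + 12 + 10 + 0 = 21

Answer: 21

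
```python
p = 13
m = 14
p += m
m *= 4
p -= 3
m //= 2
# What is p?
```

Trace:
`p = 13` → p = 13
`m = 14` → m = 14
`p += m` → p = 27
`m *= 4` → m = 56
`p -= 3` → p = 24
`m //= 2` → m = 28
So p = 24

Answer: 24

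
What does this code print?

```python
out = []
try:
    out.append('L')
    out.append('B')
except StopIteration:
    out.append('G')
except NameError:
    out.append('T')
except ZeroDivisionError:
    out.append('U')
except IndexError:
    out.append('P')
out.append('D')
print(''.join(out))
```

Execution trace: 'L' (try body) → 'B' (try body, no exception) → 'D' (after the try/except). Output: LBD

Answer: LBD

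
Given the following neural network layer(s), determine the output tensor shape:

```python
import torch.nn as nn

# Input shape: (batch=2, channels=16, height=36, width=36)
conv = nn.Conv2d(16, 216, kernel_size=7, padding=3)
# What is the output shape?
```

Input: (2, 16, 36, 36) -> Output: (2, 216, 36, 36)

Answer: (2, 216, 36, 36)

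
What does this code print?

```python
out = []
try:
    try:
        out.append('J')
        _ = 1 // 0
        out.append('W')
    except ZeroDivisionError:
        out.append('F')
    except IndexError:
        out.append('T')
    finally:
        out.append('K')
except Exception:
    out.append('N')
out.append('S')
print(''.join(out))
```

Execution trace: 'J' (inner try body) → 'F' (inner except ZeroDivisionError) → 'K' (inner finally) → 'S' (after the try/except). Output: JFKS

Answer: JFKS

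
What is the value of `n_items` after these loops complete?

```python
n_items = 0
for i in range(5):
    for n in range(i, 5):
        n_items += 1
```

Upper triangle: 5 + 4 + ... + 1
`n_items` takes the values: 0 → 1 → 2 → 3 → 4 → 5 → 6 → 7 → 8 → 9 → 10 → 11 → 12 → 13 → 14 → 15

Answer: 15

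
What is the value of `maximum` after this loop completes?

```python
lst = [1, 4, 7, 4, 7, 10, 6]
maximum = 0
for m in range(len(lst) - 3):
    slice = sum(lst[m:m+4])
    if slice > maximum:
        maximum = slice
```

Max sum of 4-element window in [1, 4, 7, 4, 7, 10, 6]
`maximum` takes the values: 0 → 16 → 22 → 28

Answer: 28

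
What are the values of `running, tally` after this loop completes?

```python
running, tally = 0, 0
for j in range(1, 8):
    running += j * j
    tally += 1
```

Sum of squares and count
`running, tally` takes the values: (0, 0) → (1, 0) → (1, 1) → (5, 1) → (5, 2) → (14, 2) → (14, 3) → (30, 3) → (30, 4) → (55, 4) → (55, 5) → (91, 5) → (91, 6) → (140, 6) → (140, 7)

Answer: 140, 7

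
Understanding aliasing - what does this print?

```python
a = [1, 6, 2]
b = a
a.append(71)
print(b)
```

Key concept: basic list aliasing.
Step by step:
`a = [1, 6, 2]` → a = [1, 6, 2]
`b = a` → b = [1, 6, 2] (same object as a)
`a.append(71)` → a = [1, 6, 2, 71] (same object as b); b = [1, 6, 2, 71] (same object as a)
`print(b)` → prints [1, 6, 2, 71]

Answer: [1, 6, 2, 71]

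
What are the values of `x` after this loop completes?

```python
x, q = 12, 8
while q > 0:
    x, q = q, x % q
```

GCD of 12 and 8
`x` takes the values: 12 → 8 → 4

Answer: 4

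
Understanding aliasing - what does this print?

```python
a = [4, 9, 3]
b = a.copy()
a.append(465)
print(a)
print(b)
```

Key concept: list.copy() creates independent copy.
Step by step:
`a = [4, 9, 3]` → a = [4, 9, 3]
`b = a.copy()` → b = [4, 9, 3]
`a.append(465)` → a = [4, 9, 3, 465]
`print(a)` → prints [4, 9, 3, 465]
`print(b)` → prints [4, 9, 3]

Answer:
[4, 9, 3, 465]
[4, 9, 3]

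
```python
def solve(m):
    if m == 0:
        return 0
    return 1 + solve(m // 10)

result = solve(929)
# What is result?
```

Count of digits of 929: 3

Answer: 3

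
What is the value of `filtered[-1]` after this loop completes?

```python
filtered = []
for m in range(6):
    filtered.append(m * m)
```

Last element of squares 0 to 5
`filtered` takes the values: [] → [0] → [0, 1] → [0, 1, 4] → [0, 1, 4, 9] → [0, 1, 4, 9, 16] → [0, 1, 4, 9, 16, 25]
So `filtered[-1]` = 25

Answer: 25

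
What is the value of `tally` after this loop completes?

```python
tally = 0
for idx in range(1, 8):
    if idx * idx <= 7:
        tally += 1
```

Count numbers where idx² ≤ 7
`tally` takes the values: 0 → 1 → 2

Answer: 2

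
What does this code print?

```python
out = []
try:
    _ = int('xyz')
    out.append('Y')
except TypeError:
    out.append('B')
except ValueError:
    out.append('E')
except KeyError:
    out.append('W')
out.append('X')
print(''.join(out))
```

Execution trace: 'E' (except ValueError) → 'X' (after the try/except). Output: EX

Answer: EX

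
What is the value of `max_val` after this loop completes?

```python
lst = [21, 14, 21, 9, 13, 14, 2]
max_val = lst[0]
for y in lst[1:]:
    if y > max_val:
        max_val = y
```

Maximum of [21, 14, 21, 9, 13, 14, 2]
`max_val` takes the values: 21

Answer: 21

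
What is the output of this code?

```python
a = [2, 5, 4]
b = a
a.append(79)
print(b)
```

Key concept: basic list aliasing.
Step by step:
`a = [2, 5, 4]` → a = [2, 5, 4]
`b = a` → b = [2, 5, 4] (same object as a)
`a.append(79)` → a = [2, 5, 4, 79] (same object as b); b = [2, 5, 4, 79] (same object as a)
`print(b)` → prints [2, 5, 4, 79]

Answer: [2, 5, 4, 79]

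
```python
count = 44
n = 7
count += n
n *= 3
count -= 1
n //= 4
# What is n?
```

Trace:
`count = 44` → count = 44
`n = 7` → n = 7
`count += n` → count = 51
`n *= 3` → n = 21
`count -= 1` → count = 50
`n //= 4` → n = 5
So n = 5

Answer: 5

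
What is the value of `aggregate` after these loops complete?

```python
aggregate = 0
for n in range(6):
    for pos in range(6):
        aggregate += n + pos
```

Sum of all n+pos for n,pos in 6x6
`aggregate` takes the values: 0 → 1 → 3 → 6 → 10 → 15 → 16 → 18 → 21 → 25 → 30 → 36 → 38 → 41 → 45 → 50 → 56 → 63 → 66 → 70 → 75 → 81 → 88 → 96 → 100 → 105 → 111 → 118 → 126 → 135 → 140 → 146 → 153 → 161 → 170 → 180

Answer: 180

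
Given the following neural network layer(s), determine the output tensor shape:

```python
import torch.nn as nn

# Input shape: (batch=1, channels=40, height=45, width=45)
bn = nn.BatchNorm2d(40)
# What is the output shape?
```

Input: (1, 40, 45, 45) -> Output: (1, 40, 45, 45)

Answer: (1, 40, 45, 45)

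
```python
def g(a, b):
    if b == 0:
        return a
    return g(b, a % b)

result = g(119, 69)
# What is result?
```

g(119, 69) -> g(69, 50) -> g(50, 19) -> g(19, 12) -> g(12, 7) -> g(7, 5) -> g(5, 2) -> g(2, 1) -> g(1, 0) -> 1

Answer: 1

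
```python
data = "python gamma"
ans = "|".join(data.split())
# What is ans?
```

Trace:
`data = "python gamma"` → data = 'python gamma'
`ans = "|".join(data.split())` → ans = 'python|gamma'
So ans = 'python|gamma'

Answer: 'python|gamma'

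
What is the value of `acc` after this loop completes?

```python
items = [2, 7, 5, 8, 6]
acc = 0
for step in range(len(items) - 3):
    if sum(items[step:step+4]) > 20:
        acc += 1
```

Count windows with sum > 20
`acc` takes the values: 0 → 1 → 2

Answer: 2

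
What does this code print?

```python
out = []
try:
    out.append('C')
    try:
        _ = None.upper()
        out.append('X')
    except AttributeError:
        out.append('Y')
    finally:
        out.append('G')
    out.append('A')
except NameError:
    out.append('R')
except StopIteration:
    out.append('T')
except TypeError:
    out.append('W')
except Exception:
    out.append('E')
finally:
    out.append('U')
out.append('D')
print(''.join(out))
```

Execution trace: 'C' (try body) → 'Y' (inner except AttributeError) → 'G' (inner finally) → 'A' (try body, no exception) → 'U' (finally) → 'D' (after the try/except). Output: CYGAUD

Answer: CYGAUD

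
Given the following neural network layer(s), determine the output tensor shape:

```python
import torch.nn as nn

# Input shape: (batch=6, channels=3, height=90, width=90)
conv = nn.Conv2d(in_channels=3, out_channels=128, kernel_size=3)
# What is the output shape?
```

Input: (6, 3, 90, 90) -> Output: (6, 128, 88, 88)

Answer: (6, 128, 88, 88)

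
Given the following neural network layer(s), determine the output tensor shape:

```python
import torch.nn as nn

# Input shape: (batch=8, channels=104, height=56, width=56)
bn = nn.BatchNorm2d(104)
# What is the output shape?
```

Input: (8, 104, 56, 56) -> Output: (8, 104, 56, 56)

Answer: (8, 104, 56, 56)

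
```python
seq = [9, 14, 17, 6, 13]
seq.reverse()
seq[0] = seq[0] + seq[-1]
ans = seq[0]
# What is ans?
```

Trace:
`seq = [9, 14, 17, 6, 13]` → seq = [9, 14, 17, 6, 13]
`seq.reverse()` → seq = [13, 6, 17, 14, 9]
`seq[0] = seq[0] + seq[-1]` → seq = [22, 6, 17, 14, 9]
`ans = seq[0]` → ans = 22
So ans = 22

Answer: 22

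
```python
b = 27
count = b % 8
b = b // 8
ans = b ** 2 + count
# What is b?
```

Trace:
`b = 27` → b = 27
`count = b % 8` → count = 3
`b = b // 8` → b = 3
`ans = b ** 2 + count` → ans = 12
So b = 3

Answer: 3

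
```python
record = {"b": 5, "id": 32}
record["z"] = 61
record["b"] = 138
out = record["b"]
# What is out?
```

Trace:
`record = {"b": 5, "id": 32}` → record = {'b': 5, 'id': 32}
`record["z"] = 61` → record = {'b': 5, 'id': 32, 'z': 61}
`record["b"] = 138` → record = {'b': 138, 'id': 32, 'z': 61}
`out = record["b"]` → out = 138
So out = 138

Answer: 138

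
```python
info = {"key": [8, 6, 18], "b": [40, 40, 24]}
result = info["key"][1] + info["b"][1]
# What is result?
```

Trace:
`info = {"key": [8, 6, 18], "b": [40, 40, 24]}` → info = {'key': [8, 6, 18], 'b': [40, 40, 24]}
`result = info["key"][1] + info["b"][1]` → result = 46
So result = 46

Answer: 46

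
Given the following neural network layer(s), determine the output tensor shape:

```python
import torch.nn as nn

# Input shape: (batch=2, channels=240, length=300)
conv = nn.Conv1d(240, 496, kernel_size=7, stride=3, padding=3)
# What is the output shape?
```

Input: (2, 240, 300) -> Output: (2, 496, 100)

Answer: (2, 496, 100)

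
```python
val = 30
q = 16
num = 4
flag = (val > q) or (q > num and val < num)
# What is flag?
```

Trace:
`val = 30` → val = 30
`q = 16` → q = 16
`num = 4` → num = 4
`flag = (val > q) or (q > num and val < num)` → flag = True
So flag = True

Answer: True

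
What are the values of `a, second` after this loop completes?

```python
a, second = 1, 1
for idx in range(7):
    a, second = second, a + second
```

Fibonacci: after 7 iterations
`a, second` takes the values: (1, 1) → (1, 2) → (2, 3) → (3, 5) → (5, 8) → (8, 13) → (13, 21) → (21, 34)

Answer: 21, 34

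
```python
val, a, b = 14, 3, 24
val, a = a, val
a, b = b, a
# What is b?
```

Trace:
`val, a, b = 14, 3, 24` → val = 14; a = 3; b = 24
`val, a = a, val` → val = 3; a = 14
`a, b = b, a` → a = 24; b = 14
So b = 14

Answer: 14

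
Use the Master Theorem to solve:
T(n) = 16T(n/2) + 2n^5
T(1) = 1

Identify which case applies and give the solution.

a=16, b=2, f(n)=2n^5. log_2(16) = 4. Since c=5 > 4 and the regularity condition holds (16(n/2)^5 = (16/2^5)n^5 with 16/2^5 < 1), Case 3 applies: T(n) = Θ(f(n)) = O(n^5).

Answer: O(n^5) - Case 3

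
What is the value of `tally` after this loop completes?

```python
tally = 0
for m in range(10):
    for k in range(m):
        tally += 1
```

Triangle number: 0+1+2+...+9
`tally` takes the values: 0 → 1 → 2 → 3 → 4 → 5 → 6 → 7 → 8 → 9 → 10 → 11 → 12 → 13 → 14 → 15 → 16 → 17 → 18 → 19 → 20 → 21 → 22 → 23 → 24 → 25 → 26 → 27 → 28 → 29 → … → 41 → 42 → 43 → 44 → 45

Answer: 45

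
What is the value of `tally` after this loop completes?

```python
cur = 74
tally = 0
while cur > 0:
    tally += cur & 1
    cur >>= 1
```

Count set bits in 74 (binary: 0b1001010)
`tally` takes the values: 0 → 1 → 2 → 3

Answer: 3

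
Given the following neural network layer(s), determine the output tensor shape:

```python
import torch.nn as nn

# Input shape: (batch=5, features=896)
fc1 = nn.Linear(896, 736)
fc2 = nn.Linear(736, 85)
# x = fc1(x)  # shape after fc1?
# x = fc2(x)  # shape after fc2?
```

Input: (5, 896) -> after fc1: (5, 736) -> Output: (5, 85)

Answer: (5, 85)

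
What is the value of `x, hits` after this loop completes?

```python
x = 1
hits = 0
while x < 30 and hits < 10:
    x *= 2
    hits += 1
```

Double until >= 30 or 10 iterations
`x, hits` takes the values: (1, 0) → (2, 0) → (2, 1) → (4, 1) → (4, 2) → (8, 2) → (8, 3) → (16, 3) → (16, 4) → (32, 4) → (32, 5)

Answer: 32, 5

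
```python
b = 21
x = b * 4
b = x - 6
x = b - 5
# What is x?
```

Trace:
`b = 21` → b = 21
`x = b * 4` → x = 84
`b = x - 6` → b = 78
`x = b - 5` → x = 73
So x = 73

Answer: 73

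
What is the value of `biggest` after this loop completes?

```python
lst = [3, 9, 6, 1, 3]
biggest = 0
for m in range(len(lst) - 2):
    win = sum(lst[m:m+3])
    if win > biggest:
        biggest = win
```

Max sum of 3-element window in [3, 9, 6, 1, 3]
`biggest` takes the values: 0 → 18

Answer: 18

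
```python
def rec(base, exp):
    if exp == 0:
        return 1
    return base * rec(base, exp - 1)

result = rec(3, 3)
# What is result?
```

rec(3, 3) = 3 * 3 * 3 = 27

Answer: 27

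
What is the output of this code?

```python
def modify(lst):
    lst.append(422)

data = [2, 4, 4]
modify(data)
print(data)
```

Key concept: function modifies passed list.
Step by step:
`data = [2, 4, 4]` → data = [2, 4, 4]
`modify(data)` → data = [2, 4, 4, 422]
`print(data)` → prints [2, 4, 4, 422]

Answer: [2, 4, 4, 422]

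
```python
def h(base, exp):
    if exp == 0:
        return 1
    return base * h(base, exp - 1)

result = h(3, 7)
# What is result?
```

h(3, 7) = 3 * 3 * 3 * 3 * 3 * 3 * 3 = 2187

Answer: 2187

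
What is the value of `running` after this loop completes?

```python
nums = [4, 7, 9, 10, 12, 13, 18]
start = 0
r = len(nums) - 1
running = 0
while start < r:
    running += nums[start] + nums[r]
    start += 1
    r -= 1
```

Sum of pairs from ends
`running` takes the values: 0 → 22 → 42 → 63

Answer: 63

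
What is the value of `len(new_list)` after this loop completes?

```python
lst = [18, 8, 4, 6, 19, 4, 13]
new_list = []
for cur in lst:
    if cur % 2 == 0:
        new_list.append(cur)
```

Count even numbers in [18, 8, 4, 6, 19, 4, 13]
`new_list` takes the values: [] → [18] → [18, 8] → [18, 8, 4] → [18, 8, 4, 6] → [18, 8, 4, 6, 4]
So `len(new_list)` = 5

Answer: 5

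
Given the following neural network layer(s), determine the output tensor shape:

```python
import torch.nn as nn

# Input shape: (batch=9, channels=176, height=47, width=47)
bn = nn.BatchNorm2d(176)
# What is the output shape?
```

Input: (9, 176, 47, 47) -> Output: (9, 176, 47, 47)

Answer: (9, 176, 47, 47)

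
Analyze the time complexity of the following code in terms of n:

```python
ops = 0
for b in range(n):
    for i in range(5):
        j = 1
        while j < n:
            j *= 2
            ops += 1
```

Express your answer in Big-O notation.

Each loop level contributes: n × 1 × log n. Multiplying the contributions gives O(n log n).

Answer: O(n log n)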